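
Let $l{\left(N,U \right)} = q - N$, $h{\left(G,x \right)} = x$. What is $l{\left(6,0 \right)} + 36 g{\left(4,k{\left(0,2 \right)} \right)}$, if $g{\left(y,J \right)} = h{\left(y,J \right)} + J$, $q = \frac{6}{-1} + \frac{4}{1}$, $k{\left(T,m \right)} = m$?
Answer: $136$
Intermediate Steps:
$q = -2$ ($q = 6 \left(-1\right) + 4 \cdot 1 = -6 + 4 = -2$)
$g{\left(y,J \right)} = 2 J$ ($g{\left(y,J \right)} = J + J = 2 J$)
$l{\left(N,U \right)} = -2 - N$
$l{\left(6,0 \right)} + 36 g{\left(4,k{\left(0,2 \right)} \right)} = \left(-2 - 6\right) + 36 \cdot 2 \cdot 2 = \left(-2 - 6\right) + 36 \cdot 4 = -8 + 144 = 136$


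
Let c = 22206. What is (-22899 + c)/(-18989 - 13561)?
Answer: 33/1550 ≈ 0.021290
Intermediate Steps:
(-22899 + c)/(-18989 - 13561) = (-22899 + 22206)/(-18989 - 13561) = -693/(-32550) = -693*(-1/32550) = 33/1550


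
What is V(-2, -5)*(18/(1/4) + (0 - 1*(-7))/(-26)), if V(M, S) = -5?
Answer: -9325/26 ≈ -358.65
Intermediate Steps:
V(-2, -5)*(18/(1/4) + (0 - 1*(-7))/(-26)) = -5*(18/(1/4) + (0 - 1*(-7))/(-26)) = -5*(18/(¼) + (0 + 7)*(-1/26)) = -5*(18*4 + 7*(-1/26)) = -5*(72 - 7/26) = -5*1865/26 = -9325/26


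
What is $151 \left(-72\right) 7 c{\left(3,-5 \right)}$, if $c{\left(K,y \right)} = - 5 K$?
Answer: $1141560$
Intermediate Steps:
$151 \left(-72\right) 7 c{\left(3,-5 \right)} = 151 \left(-72\right) 7 \left(\left(-5\right) 3\right) = - 10872 \cdot 7 \left(-15\right) = \left(-10872\right) \left(-105\right) = 1141560$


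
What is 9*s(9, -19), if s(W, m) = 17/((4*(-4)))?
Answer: -153/16 ≈ -9.5625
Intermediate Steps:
s(W, m) = -17/16 (s(W, m) = 17/(-16) = 17*(-1/16) = -17/16)
9*s(9, -19) = 9*(-17/16) = -153/16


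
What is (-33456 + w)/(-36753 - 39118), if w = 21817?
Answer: 11639/75871 ≈ 0.15341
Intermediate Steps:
(-33456 + w)/(-36753 - 39118) = (-33456 + 21817)/(-36753 - 39118) = -11639/(-75871) = -11639*(-1/75871) = 11639/75871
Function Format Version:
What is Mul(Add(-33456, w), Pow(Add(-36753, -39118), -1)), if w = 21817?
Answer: Rational(11639, 75871) ≈ 0.15341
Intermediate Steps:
Mul(Add(-33456, w), Pow(Add(-36753, -39118), -1)) = Mul(Add(-33456, 21817), Pow(Add(-36753, -39118), -1)) = Mul(-11639, Pow(-75871, -1)) = Mul(-11639, Rational(-1, 75871)) = Rational(11639, 75871)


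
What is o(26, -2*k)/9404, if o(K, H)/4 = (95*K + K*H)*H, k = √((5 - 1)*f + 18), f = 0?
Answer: 1872/2351 - 14820*√2/2351 ≈ -8.1185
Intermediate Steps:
k = 3*√2 (k = √((5 - 1)*0 + 18) = √(4*0 + 18) = √(0 + 18) = √18 = 3*√2 ≈ 4.2426)
o(K, H) = 4*H*(95*K + H*K) (o(K, H) = 4*((95*K + K*H)*H) = 4*((95*K + H*K)*H) = 4*(H*(95*K + H*K)) = 4*H*(95*K + H*K))
o(26, -2*k)/9404 = (4*(-6*√2)*26*(95 - 6*√2))/9404 = (4*(-6*√2)*26*(95 - 6*√2))*(1/9404) = -624*√2*(95 - 6*√2)*(1/9404) = -156*√2*(95 - 6*√2)/2351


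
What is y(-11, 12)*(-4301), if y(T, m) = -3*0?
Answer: 0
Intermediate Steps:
y(T, m) = 0
y(-11, 12)*(-4301) = 0*(-4301) = 0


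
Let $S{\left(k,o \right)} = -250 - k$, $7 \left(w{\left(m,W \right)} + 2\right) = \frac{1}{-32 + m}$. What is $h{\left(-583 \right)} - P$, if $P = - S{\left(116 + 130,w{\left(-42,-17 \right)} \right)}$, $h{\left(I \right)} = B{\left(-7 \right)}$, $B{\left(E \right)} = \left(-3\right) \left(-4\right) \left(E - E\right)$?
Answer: $-496$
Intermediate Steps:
$w{\left(m,W \right)} = -2 + \frac{1}{7 \left(-32 + m\right)}$
$B{\left(E \right)} = 0$ ($B{\left(E \right)} = 12 \cdot 0 = 0$)
$h{\left(I \right)} = 0$
$P = 496$ ($P = - (-250 - \left(116 + 130\right)) = - (-250 - 246) = \left(-1\right) \left(-496\right) = 496$)
$h{\left(-583 \right)} - P = 0 - 496 = -496$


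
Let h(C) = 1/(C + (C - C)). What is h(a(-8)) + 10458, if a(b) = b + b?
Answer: 167327/16 ≈ 10458.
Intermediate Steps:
a(b) = 2*b
h(C) = 1/C (h(C) = 1/(C + 0) = 1/C)
h(a(-8)) + 10458 = 1/(2*(-8)) + 10458 = 1/(-16) + 10458 = -1/16 + 10458 = 167327/16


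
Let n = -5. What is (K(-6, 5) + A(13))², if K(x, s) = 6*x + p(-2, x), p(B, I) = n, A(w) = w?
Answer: 784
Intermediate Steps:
p(B, I) = -5
K(x, s) = -5 + 6*x (K(x, s) = 6*x - 5 = -5 + 6*x)
(K(-6, 5) + A(13))² = ((-5 + 6*(-6)) + 13)² = ((-5 - 36) + 13)² = (-41 + 13)² = (-28)² = 784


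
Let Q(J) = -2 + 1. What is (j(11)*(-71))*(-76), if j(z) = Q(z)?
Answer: -5396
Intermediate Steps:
Q(J) = -1
j(z) = -1
(j(11)*(-71))*(-76) = -1*(-71)*(-76) = 71*(-76) = -5396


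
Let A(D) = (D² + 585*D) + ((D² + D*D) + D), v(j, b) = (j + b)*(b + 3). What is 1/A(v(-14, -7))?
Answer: 1/70392 ≈ 1.4206e-5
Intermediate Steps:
v(j, b) = (3 + b)*(b + j) (v(j, b) = (b + j)*(3 + b) = (3 + b)*(b + j))
A(D) = 3*D² + 586*D (A(D) = (D² + 585*D) + ((D² + D²) + D) = (D² + 585*D) + (2*D² + D) = (D² + 585*D) + (D + 2*D²) = 3*D² + 586*D)
1/A(v(-14, -7)) = 1/(((-7)² + 3*(-7) + 3*(-14) - 7*(-14))*(586 + 3*((-7)² + 3*(-7) + 3*(-14) - 7*(-14)))) = 1/((49 - 21 - 42 + 98)*(586 + 3*(49 - 21 - 42 + 98))) = 1/(84*(586 + 3*84)) = 1/(84*(586 + 252)) = 1/(84*838) = 1/70392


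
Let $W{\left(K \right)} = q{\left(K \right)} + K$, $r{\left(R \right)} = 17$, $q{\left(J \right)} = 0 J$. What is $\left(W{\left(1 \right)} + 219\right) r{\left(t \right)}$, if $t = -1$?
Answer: $3740$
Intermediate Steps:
$q{\left(J \right)} = 0$
$W{\left(K \right)} = K$ ($W{\left(K \right)} = 0 + K = K$)
$\left(W{\left(1 \right)} + 219\right) r{\left(t \right)} = \left(1 + 219\right) 17 = 220 \cdot 17 = 3740$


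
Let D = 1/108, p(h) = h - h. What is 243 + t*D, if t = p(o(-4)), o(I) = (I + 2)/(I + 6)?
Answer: 243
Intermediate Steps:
o(I) = (2 + I)/(6 + I)
p(h) = 0
D = 1/108 ≈ 0.0092593
t = 0
243 + t*D = 243 + 0*(1/108) = 243 + 0 = 243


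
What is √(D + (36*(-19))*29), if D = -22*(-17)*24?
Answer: 2*I*√2715 ≈ 104.21*I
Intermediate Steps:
D = 8976 (D = 374*24 = 8976)
√(D + (36*(-19))*29) = √(8976 + (36*(-19))*29) = √(8976 - 684*29) = √(8976 - 19836) = √(-10860) = 2*I*√2715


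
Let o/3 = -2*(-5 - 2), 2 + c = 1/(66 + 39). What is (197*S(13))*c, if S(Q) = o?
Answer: -82346/5 ≈ -16469.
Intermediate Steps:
c = -209/105 (c = -2 + 1/(66 + 39) = -2 + 1/105 = -209/105 ≈ -1.9905)
o = 42 (o = 3*(-2*(-5 - 2)) = 3*(-2*(-7)) = 3*14 = 42)
S(Q) = 42
(197*S(13))*c = (197*42)*(-209/105) = 8274*(-209/105) = -82346/5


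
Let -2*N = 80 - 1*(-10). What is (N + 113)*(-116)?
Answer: -7888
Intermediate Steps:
N = -45 (N = -(80 - 1*(-10))/2 = -(80 + 10)/2 = -1/2*90 = -45)
(N + 113)*(-116) = (-45 + 113)*(-116) = 68*(-116) = -7888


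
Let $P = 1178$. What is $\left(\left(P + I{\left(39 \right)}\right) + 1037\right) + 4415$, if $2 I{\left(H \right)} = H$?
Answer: $\frac{13299}{2} \approx 6649.5$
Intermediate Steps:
$I{\left(H \right)} = \frac{H}{2}$
$\left(\left(P + I{\left(39 \right)}\right) + 1037\right) + 4415 = \left(\left(1178 + \frac{1}{2} \cdot 39\right) + 1037\right) + 4415 = \left(\left(1178 + \frac{39}{2}\right) + 1037\right) + 4415 = \left(\frac{2395}{2} + 1037\right) + 4415 = \frac{4469}{2} + 4415 = \frac{13299}{2}$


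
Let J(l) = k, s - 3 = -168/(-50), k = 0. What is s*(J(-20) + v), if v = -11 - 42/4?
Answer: -6837/50 ≈ -136.74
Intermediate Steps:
s = 159/25 (s = 3 - 168/(-50) = 3 - 168*(-1/50) = 3 + 84/25 = 159/25 ≈ 6.3600)
J(l) = 0
v = -43/2 (v = -11 - 42/4 = -11 - 7*3/2 = -11 - 21/2 = -43/2 ≈ -21.500)
s*(J(-20) + v) = 159*(0 - 43/2)/25 = (159/25)*(-43/2) = -6837/50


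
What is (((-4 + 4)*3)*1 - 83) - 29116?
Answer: -29199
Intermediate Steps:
(((-4 + 4)*3)*1 - 83) - 29116 = ((0*3)*1 - 83) - 29116 = (0*1 - 83) - 29116 = (0 - 83) - 29116 = -83 - 29116 = -29199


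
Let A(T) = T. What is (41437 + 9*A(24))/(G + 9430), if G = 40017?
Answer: 41653/49447 ≈ 0.84238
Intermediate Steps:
(41437 + 9*A(24))/(G + 9430) = (41437 + 9*24)/(40017 + 9430) = (41437 + 216)/49447 = 41653*(1/49447) = 41653/49447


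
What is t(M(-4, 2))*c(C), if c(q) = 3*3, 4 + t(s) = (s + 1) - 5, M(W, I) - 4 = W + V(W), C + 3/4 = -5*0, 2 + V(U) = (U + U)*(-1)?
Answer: -18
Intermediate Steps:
V(U) = -2 - 2*U (V(U) = -2 + (U + U)*(-1) = -2 + (2*U)*(-1) = -2 - 2*U)
C = -3/4 (C = -3/4 - 5*0 = -3/4 + 0 = -3/4 ≈ -0.75000)
M(W, I) = 2 - W (M(W, I) = 4 + (W + (-2 - 2*W)) = 4 + (-2 - W) = 2 - W)
t(s) = -8 + s (t(s) = -4 + ((s + 1) - 5) = -4 + ((1 + s) - 5) = -4 + (-4 + s) = -8 + s)
c(q) = 9
t(M(-4, 2))*c(C) = (-8 + (2 - 1*(-4)))*9 = (-8 + (2 + 4))*9 = (-8 + 6)*9 = -2*9 = -18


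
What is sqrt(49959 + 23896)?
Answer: sqrt(73855) ≈ 271.76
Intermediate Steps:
sqrt(49959 + 23896) = sqrt(73855)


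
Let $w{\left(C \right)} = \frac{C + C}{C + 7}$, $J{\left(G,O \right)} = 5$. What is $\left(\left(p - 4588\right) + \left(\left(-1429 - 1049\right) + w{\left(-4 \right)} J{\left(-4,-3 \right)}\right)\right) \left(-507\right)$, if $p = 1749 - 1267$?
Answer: $3344848$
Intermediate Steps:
$w{\left(C \right)} = \frac{2 C}{7 + C}$
$p = 482$ ($p = 1749 - 1267 = 482$)
$\left(\left(p - 4588\right) + \left(\left(-1429 - 1049\right) + w{\left(-4 \right)} J{\left(-4,-3 \right)}\right)\right) \left(-507\right) = \left(\left(482 - 4588\right) + \left(\left(-1429 - 1049\right) + 2 \left(-4\right) \frac{1}{7 - 4} \cdot 5\right)\right) \left(-507\right) = \left(-4106 - \left(2478 - 2 \left(-4\right) \frac{1}{3} \cdot 5\right)\right) \left(-507\right) = \left(-4106 - \frac{7474}{3}\right) \left(-507\right) = \left(- \frac{19792}{3}\right) \left(-507\right) = 3344848$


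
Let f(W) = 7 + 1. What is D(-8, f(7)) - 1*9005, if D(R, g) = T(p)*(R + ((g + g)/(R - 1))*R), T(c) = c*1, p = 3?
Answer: -26959/3 ≈ -8986.3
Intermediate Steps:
T(c) = c
f(W) = 8
D(R, g) = 3*R + 6*R*g/(-1 + R) (D(R, g) = 3*(R + ((g + g)/(R - 1))*R) = 3*(R + ((2*g)/(-1 + R))*R) = 3*(R + (2*g/(-1 + R))*R) = 3*(R + 2*R*g/(-1 + R)) = 3*R + 6*R*g/(-1 + R))
D(-8, f(7)) - 1*9005 = 3*(-8)*(-1 - 8 + 2*8)/(-1 - 8) - 1*9005 = 3*(-8)*(-1 - 8 + 16)/(-9) - 9005 = 3*(-8)*(-⅑)*7 - 9005 = 56/3 - 9005 = -26959/3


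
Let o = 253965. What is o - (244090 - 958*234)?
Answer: 234047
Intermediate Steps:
o - (244090 - 958*234) = 253965 - (244090 - 958*234) = 253965 - (244090 - 1*224172) = 253965 - (244090 - 224172) = 253965 - 1*19918 = 253965 - 19918 = 234047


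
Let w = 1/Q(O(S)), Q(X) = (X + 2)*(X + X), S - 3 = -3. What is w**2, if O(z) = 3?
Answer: 1/900 ≈ 0.0011111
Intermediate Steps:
S = 0 (S = 3 - 3 = 0)
Q(X) = 2*X*(2 + X) (Q(X) = (2 + X)*(2*X) = 2*X*(2 + X))
w = 1/30 (w = 1/(2*3*(2 + 3)) = 1/(2*3*5) = 1/30 ≈ 0.033333)
w**2 = (1/30)**2 = 1/900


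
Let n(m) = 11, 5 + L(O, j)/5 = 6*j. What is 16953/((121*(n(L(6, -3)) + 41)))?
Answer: 16953/6292 ≈ 2.6944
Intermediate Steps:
L(O, j) = -25 + 30*j (L(O, j) = -25 + 5*(6*j) = -25 + 30*j)
16953/((121*(n(L(6, -3)) + 41))) = 16953/((121*(11 + 41))) = 16953/((121*52)) = 16953/6292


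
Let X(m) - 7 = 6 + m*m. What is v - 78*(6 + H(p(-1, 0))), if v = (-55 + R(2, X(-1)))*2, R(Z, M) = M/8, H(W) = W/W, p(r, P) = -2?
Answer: -1305/2 ≈ -652.50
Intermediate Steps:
H(W) = 1
X(m) = 13 + m² (X(m) = 7 + (6 + m*m) = 7 + (6 + m²) = 13 + m²)
R(Z, M) = M/8 (R(Z, M) = M*(⅛) = M/8)
v = -213/2 (v = (-55 + (13 + (-1)²)/8)*2 = (-55 + (13 + 1)/8)*2 = (-55 + (⅛)*14)*2 = (-55 + 7/4)*2 = -213/4*2 = -213/2 ≈ -106.50)
v - 78*(6 + H(p(-1, 0))) = -213/2 - 78*(6 + 1) = -213/2 - 78*7 = -213/2 - 546 = -1305/2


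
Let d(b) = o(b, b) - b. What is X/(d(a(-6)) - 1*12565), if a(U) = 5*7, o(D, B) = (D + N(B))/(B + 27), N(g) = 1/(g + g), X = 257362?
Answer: -1116951080/54681549 ≈ -20.426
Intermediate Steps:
N(g) = 1/(2*g)
o(D, B) = (D + 1/(2*B))/(27 + B) (o(D, B) = (D + 1/(2*B))/(B + 27) = (D + 1/(2*B))/(27 + B))
a(U) = 35
d(b) = -b + (½ + b²)/(b*(27 + b)) (d(b) = (½ + b*b)/(b*(27 + b)) - b = (½ + b²)/(b*(27 + b)) - b = -b + (½ + b²)/(b*(27 + b)))
X/(d(a(-6)) - 1*12565) = 257362/((½ - 1*35³ - 26*35²)/(35*(27 + 35)) - 1*12565) = 257362/((1/35)*(½ - 1*42875 - 26*1225)/62 - 12565) = 257362/((1/35)*(1/62)*(½ - 42875 - 31850) - 12565) = 257362/((1/35)*(1/62)*(-149449/2) - 12565) = 257362/(-149449/4340 - 12565) = 257362/(-54681549/4340) = 257362*(-4340/54681549) = -1116951080/54681549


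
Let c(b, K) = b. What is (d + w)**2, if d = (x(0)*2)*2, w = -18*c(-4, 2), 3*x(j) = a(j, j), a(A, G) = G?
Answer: 5184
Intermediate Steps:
x(j) = j/3
w = 72 (w = -18*(-4) = 72)
d = 0 (d = (((1/3)*0)*2)*2 = (0*2)*2 = 0*2 = 0)
(d + w)**2 = (0 + 72)**2 = 72**2 = 5184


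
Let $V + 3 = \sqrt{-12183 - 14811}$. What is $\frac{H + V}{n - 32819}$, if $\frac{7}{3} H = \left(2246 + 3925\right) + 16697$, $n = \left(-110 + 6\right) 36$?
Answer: $- \frac{68583}{255941} - \frac{i \sqrt{26994}}{36563} \approx -0.26796 - 0.0044936 i$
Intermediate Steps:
$n = -3744$ ($n = \left(-104\right) 36 = -3744$)
$V = -3 + i \sqrt{26994}$ ($V = -3 + \sqrt{-12183 - 14811} = -3 + \sqrt{-26994} = -3 + i \sqrt{26994} \approx -3.0 + 164.3 i$)
$H = \frac{68604}{7}$ ($H = \frac{3 \left(\left(2246 + 3925\right) + 16697\right)}{7} = \frac{3 \left(6171 + 16697\right)}{7} = \frac{3}{7} \cdot 22868 = \frac{68604}{7} \approx 9800.6$)
$\frac{H + V}{n - 32819} = \frac{\frac{68604}{7} - \left(3 - i \sqrt{26994}\right)}{-3744 - 32819} = \frac{\frac{68583}{7} + i \sqrt{26994}}{-36563} = \left(\frac{68583}{7} + i \sqrt{26994}\right) \left(- \frac{1}{36563}\right) = - \frac{68583}{255941} - \frac{i \sqrt{26994}}{36563}$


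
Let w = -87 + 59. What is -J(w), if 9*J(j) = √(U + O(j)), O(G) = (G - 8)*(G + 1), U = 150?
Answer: -√1122/9 ≈ -3.7218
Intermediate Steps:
O(G) = (1 + G)*(-8 + G) (O(G) = (-8 + G)*(1 + G) = (1 + G)*(-8 + G))
w = -28
J(j) = √(142 + j² - 7*j)/9 (J(j) = √(150 + (-8 + j² - 7*j))/9 = √(142 + j² - 7*j)/9)
-J(w) = -√(142 + (-28)² - 7*(-28))/9 = -√(142 + 784 + 196)/9 = -√1122/9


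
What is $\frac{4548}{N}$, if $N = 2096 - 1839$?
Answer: $\frac{4548}{257} \approx 17.697$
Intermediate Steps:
$N = 257$ ($N = 2096 - 1839 = 257$)
$\frac{4548}{N} = \frac{4548}{257}$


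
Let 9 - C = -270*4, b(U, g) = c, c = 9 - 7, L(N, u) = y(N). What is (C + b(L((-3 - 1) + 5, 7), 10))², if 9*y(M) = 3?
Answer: 1190281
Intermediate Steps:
y(M) = ⅓ (y(M) = (⅑)*3 = ⅓)
L(N, u) = ⅓
c = 2
b(U, g) = 2
C = 1089 (C = 9 - (-270)*4 = 9 - 1*(-1080) = 9 + 1080 = 1089)
(C + b(L((-3 - 1) + 5, 7), 10))² = (1089 + 2)² = 1091² = 1190281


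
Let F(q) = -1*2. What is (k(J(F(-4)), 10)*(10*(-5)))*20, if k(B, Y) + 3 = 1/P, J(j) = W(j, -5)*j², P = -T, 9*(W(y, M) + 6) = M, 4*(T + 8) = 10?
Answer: 31000/11 ≈ 2818.2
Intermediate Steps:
T = -11/2 (T = -8 + (¼)*10 = -8 + 5/2 = -11/2 ≈ -5.5000)
F(q) = -2
W(y, M) = -6 + M/9
P = 11/2 (P = -1*(-11/2) = 11/2 ≈ 5.5000)
J(j) = -59*j²/9 (J(j) = (-6 + (⅑)*(-5))*j² = (-6 - 5/9)*j² = -59*j²/9)
k(B, Y) = -31/11 (k(B, Y) = -3 + 1/(11/2) = -3 + 2/11 = -31/11)
(k(J(F(-4)), 10)*(10*(-5)))*20 = -310*(-5)/11*20 = -31/11*(-50)*20 = (1550/11)*20 = 31000/11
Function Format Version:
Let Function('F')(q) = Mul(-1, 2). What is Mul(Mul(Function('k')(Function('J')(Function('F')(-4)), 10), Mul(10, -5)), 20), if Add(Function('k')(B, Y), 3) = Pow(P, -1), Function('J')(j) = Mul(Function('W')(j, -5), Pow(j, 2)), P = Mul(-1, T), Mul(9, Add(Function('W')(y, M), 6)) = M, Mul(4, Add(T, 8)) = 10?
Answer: Rational(31000, 11) ≈ 2818.2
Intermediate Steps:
T = Rational(-11, 2) (T = Add(-8, Mul(Rational(1, 4), 10)) = Add(-8, Rational(5, 2)) = Rational(-11, 2) ≈ -5.5000)
Function('F')(q) = -2
Function('W')(y, M) = Add(-6, Mul(Rational(1, 9), M))
P = Rational(11, 2) (P = Mul(-1, Rational(-11, 2)) = Rational(11, 2) ≈ 5.5000)
Function('J')(j) = Mul(Rational(-59, 9), Pow(j, 2)) (Function('J')(j) = Mul(Add(-6, Mul(Rational(1, 9), -5)), Pow(j, 2)) = Mul(Add(-6, Rational(-5, 9)), Pow(j, 2)) = Mul(Rational(-59, 9), Pow(j, 2)))
Function('k')(B, Y) = Rational(-31, 11) (Function('k')(B, Y) = Add(-3, Pow(Rational(11, 2), -1)) = Add(-3, Rational(2, 11)) = Rational(-31, 11))
Mul(Mul(Function('k')(Function('J')(Function('F')(-4)), 10), Mul(10, -5)), 20) = Mul(Mul(Rational(-31, 11), Mul(10, -5)), 20) = Mul(Mul(Rational(-31, 11), -50), 20) = Mul(Rational(1550, 11), 20) = Rational(31000, 11)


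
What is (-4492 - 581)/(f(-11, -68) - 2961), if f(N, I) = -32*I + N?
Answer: 5073/796 ≈ 6.3731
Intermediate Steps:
f(N, I) = N - 32*I
(-4492 - 581)/(f(-11, -68) - 2961) = (-4492 - 581)/((-11 - 32*(-68)) - 2961) = -5073/((-11 + 2176) - 2961) = -5073/(2165 - 2961) = -5073/(-796) = -5073*(-1/796) = 5073/796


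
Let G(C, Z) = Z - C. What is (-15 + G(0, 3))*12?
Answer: -144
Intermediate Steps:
(-15 + G(0, 3))*12 = (-15 + (3 - 1*0))*12 = (-15 + (3 + 0))*12 = (-15 + 3)*12 = -12*12 = -144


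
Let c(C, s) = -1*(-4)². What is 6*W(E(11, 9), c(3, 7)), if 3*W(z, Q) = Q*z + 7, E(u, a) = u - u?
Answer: 14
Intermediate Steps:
c(C, s) = -16 (c(C, s) = -1*16 = -16)
E(u, a) = 0
W(z, Q) = 7/3 + Q*z/3 (W(z, Q) = (Q*z + 7)/3 = (7 + Q*z)/3 = 7/3 + Q*z/3)
6*W(E(11, 9), c(3, 7)) = 6*(7/3 + (⅓)*(-16)*0) = 6*(7/3 + 0) = 6*(7/3) = 14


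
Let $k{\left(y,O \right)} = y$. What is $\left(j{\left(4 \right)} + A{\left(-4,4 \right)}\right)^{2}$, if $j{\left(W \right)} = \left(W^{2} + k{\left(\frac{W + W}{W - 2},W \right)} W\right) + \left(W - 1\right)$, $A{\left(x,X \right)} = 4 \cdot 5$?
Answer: $3025$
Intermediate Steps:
$A{\left(x,X \right)} = 20$
$j{\left(W \right)} = -1 + W + W^{2} + \frac{2 W^{2}}{-2 + W}$ ($j{\left(W \right)} = \left(W^{2} + \frac{W + W}{W - 2} W\right) + \left(W - 1\right) = \left(W^{2} + \frac{2 W}{-2 + W} W\right) + \left(W - 1\right) = \left(W^{2} + \frac{2 W}{-2 + W} W\right) + \left(-1 + W\right) = \left(W^{2} + \frac{2 W^{2}}{-2 + W}\right) + \left(-1 + W\right) = -1 + W + W^{2} + \frac{2 W^{2}}{-2 + W}$)
$\left(j{\left(4 \right)} + A{\left(-4,4 \right)}\right)^{2} = \left(\frac{2 + 4^{2} + 4^{3} - 12}{-2 + 4} + 20\right)^{2} = \left(\frac{2 + 16 + 64 - 12}{2} + 20\right)^{2} = \left(\frac{1}{2} \cdot 70 + 20\right)^{2} = \left(35 + 20\right)^{2} = 55^{2} = 3025$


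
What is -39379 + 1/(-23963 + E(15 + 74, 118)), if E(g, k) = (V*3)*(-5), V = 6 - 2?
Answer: -946001718/24023 ≈ -39379.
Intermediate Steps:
V = 4
E(g, k) = -60 (E(g, k) = (4*3)*(-5) = 12*(-5) = -60)
-39379 + 1/(-23963 + E(15 + 74, 118)) = -39379 + 1/(-23963 - 60) = -39379 + 1/(-24023) = -39379 - 1/24023 = -946001718/24023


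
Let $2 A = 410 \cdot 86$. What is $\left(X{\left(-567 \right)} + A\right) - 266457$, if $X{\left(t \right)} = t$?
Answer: $-249394$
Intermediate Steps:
$A = 17630$ ($A = \frac{410 \cdot 86}{2} = \frac{1}{2} \cdot 35260 = 17630$)
$\left(X{\left(-567 \right)} + A\right) - 266457 = \left(-567 + 17630\right) - 266457 = 17063 - 266457 = -249394$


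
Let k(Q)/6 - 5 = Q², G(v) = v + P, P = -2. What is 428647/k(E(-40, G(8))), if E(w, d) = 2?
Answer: 428647/54 ≈ 7937.9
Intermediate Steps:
G(v) = -2 + v (G(v) = v - 2 = -2 + v)
k(Q) = 30 + 6*Q²
428647/k(E(-40, G(8))) = 428647/(30 + 6*2²) = 428647/(30 + 6*4) = 428647/(30 + 24) = 428647/54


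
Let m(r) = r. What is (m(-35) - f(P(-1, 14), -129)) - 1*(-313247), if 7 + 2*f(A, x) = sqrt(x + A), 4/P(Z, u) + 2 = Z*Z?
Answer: 626431/2 - I*sqrt(133)/2 ≈ 3.1322e+5 - 5.7663*I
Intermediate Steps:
P(Z, u) = 4/(-2 + Z**2) (P(Z, u) = 4/(-2 + Z*Z) = 4/(-2 + Z**2))
f(A, x) = -7/2 + sqrt(A + x)/2 (f(A, x) = -7/2 + sqrt(x + A)/2 = -7/2 + sqrt(A + x)/2)
(m(-35) - f(P(-1, 14), -129)) - 1*(-313247) = (-35 - (-7/2 + sqrt(4/(-2 + (-1)**2) - 129)/2)) - 1*(-313247) = (-35 - (-7/2 + sqrt(4/(-2 + 1) - 129)/2)) + 313247 = (-35 - (-7/2 + sqrt(4/(-1) - 129)/2)) + 313247 = (-35 - (-7/2 + sqrt(4*(-1) - 129)/2)) + 313247 = (-35 - (-7/2 + sqrt(-4 - 129)/2)) + 313247 = (-35 - (-7/2 + sqrt(-133)/2)) + 313247 = (-35 - (-7/2 + (I*sqrt(133))/2)) + 313247 = (-35 - (-7/2 + I*sqrt(133)/2)) + 313247 = (-35 + (7/2 - I*sqrt(133)/2)) + 313247 = (-63/2 - I*sqrt(133)/2) + 313247 = 626431/2 - I*sqrt(133)/2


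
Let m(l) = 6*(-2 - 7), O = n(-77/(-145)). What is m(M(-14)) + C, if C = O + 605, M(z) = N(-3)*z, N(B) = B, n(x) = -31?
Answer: 520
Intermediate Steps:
O = -31
M(z) = -3*z
m(l) = -54 (m(l) = 6*(-9) = -54)
C = 574 (C = -31 + 605 = 574)
m(M(-14)) + C = -54 + 574 = 520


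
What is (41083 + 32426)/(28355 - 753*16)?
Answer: 73509/16307 ≈ 4.5078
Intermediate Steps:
(41083 + 32426)/(28355 - 753*16) = 73509/(28355 - 12048) = 73509/16307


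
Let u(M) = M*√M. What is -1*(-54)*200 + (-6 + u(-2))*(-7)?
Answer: 10842 + 14*I*√2 ≈ 10842.0 + 19.799*I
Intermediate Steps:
u(M) = M^(3/2)
-1*(-54)*200 + (-6 + u(-2))*(-7) = -1*(-54)*200 + (-6 + (-2)^(3/2))*(-7) = 54*200 + (-6 - 2*I*√2)*(-7) = 10800 + (42 + 14*I*√2) = 10842 + 14*I*√2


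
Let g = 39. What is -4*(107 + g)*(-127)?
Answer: 74168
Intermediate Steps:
-4*(107 + g)*(-127) = -4*(107 + 39)*(-127) = -4*146*(-127) = -584*(-127) = 74168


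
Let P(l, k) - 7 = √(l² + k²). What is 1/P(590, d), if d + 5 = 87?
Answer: -7/354775 + 2*√88706/354775 ≈ 0.0016593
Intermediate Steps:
d = 82 (d = -5 + 87 = 82)
P(l, k) = 7 + √(k² + l²) (P(l, k) = 7 + √(l² + k²) = 7 + √(k² + l²))
1/P(590, d) = 1/(7 + √(82² + 590²)) = 1/(7 + √(6724 + 348100)) = 1/(7 + √354824) = 1/(7 + 2*√88706)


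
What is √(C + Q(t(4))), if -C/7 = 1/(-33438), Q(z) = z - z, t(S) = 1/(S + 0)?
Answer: √234066/33438 ≈ 0.014469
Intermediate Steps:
t(S) = 1/S
Q(z) = 0
C = 7/33438 (C = -7/(-33438) = -7*(-1/33438) = 7/33438 ≈ 0.00020934)
√(C + Q(t(4))) = √(7/33438 + 0) = √(7/33438) = √234066/33438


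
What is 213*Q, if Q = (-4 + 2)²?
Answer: 852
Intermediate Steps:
Q = 4 (Q = (-2)² = 4)
213*Q = 213*4 = 852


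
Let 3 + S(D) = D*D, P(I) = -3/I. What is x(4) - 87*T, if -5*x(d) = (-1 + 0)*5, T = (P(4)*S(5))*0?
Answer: 1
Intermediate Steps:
S(D) = -3 + D**2 (S(D) = -3 + D*D = -3 + D**2)
T = 0 (T = ((-3/4)*(-3 + 5**2))*0 = ((-3*1/4)*(-3 + 25))*0 = -3/4*22*0 = -33/2*0 = 0)
x(d) = 1 (x(d) = -(-1 + 0)*5/5 = -(-1)*5/5 = -1/5*(-5) = 1)
x(4) - 87*T = 1 - 87*0 = 1 + 0 = 1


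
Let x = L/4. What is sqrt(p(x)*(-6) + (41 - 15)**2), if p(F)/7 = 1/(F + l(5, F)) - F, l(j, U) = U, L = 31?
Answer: 5*sqrt(153574)/62 ≈ 31.604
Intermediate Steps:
x = 31/4 ≈ 7.7500
p(F) = -7*F + 7/(2*F) (p(F) = 7*(1/(F + F) - F) = 7*(1/(2*F) - F) = -7*F + 7/(2*F))
sqrt(p(x)*(-6) + (41 - 15)**2) = sqrt((-7*31/4 + 7/(2*(31/4)))*(-6) + (41 - 15)**2) = sqrt((-217/4 + (7/2)*(4/31))*(-6) + 26**2) = sqrt((-217/4 + 14/31)*(-6) + 676) = sqrt(-6671/124*(-6) + 676) = sqrt(20013/62 + 676) = sqrt(61925/62) = 5*sqrt(153574)/62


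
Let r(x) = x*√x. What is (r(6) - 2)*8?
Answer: -16 + 48*√6 ≈ 101.58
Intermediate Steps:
r(x) = x^(3/2)
(r(6) - 2)*8 = (6^(3/2) - 2)*8 = (6*√6 - 2)*8 = (-2 + 6*√6)*8 = -16 + 48*√6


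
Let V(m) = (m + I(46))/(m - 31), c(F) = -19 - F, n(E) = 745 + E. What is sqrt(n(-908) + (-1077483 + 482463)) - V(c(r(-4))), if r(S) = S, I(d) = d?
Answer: 31/46 + I*sqrt(595183) ≈ 0.67391 + 771.48*I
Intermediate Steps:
V(m) = (46 + m)/(-31 + m) (V(m) = (m + 46)/(m - 31) = (46 + m)/(-31 + m))
sqrt(n(-908) + (-1077483 + 482463)) - V(c(r(-4))) = sqrt((745 - 908) + (-1077483 + 482463)) - (46 + (-19 - 1*(-4)))/(-31 + (-19 - 1*(-4))) = sqrt(-163 - 595020) - (46 + (-19 + 4))/(-31 + (-19 + 4)) = sqrt(-595183) - (46 - 15)/(-31 - 15) = I*sqrt(595183) - 31/(-46) = I*sqrt(595183) - (-1)*31/46 = I*sqrt(595183) - 1*(-31/46) = I*sqrt(595183) + 31/46 = 31/46 + I*sqrt(595183)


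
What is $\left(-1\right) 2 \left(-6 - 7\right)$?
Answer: $26$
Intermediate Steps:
$\left(-1\right) 2 \left(-6 - 7\right) = \left(-2\right) \left(-13\right) = 26$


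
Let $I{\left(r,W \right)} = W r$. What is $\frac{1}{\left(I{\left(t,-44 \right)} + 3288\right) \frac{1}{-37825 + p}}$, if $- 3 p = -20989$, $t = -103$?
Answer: $- \frac{46243}{11730} \approx -3.9423$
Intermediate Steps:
$p = \frac{20989}{3}$ ($p = \left(- \frac{1}{3}\right) \left(-20989\right) = \frac{20989}{3} \approx 6996.3$)
$\frac{1}{\left(I{\left(t,-44 \right)} + 3288\right) \frac{1}{-37825 + p}} = \frac{1}{\left(\left(-44\right) \left(-103\right) + 3288\right) \frac{1}{-37825 + \frac{20989}{3}}} = \frac{1}{\left(4532 + 3288\right) \frac{1}{- \frac{92486}{3}}} = \frac{1}{7820 \left(- \frac{3}{92486}\right)} = \frac{1}{- \frac{11730}{46243}} = - \frac{46243}{11730}$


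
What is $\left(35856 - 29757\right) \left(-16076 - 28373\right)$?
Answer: $-271094451$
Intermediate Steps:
$\left(35856 - 29757\right) \left(-16076 - 28373\right) = 6099 \left(-44449\right) = -271094451$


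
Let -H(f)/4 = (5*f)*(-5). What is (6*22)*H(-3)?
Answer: -39600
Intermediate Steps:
H(f) = 100*f (H(f) = -4*5*f*(-5) = -(-100)*f = 100*f)
(6*22)*H(-3) = (6*22)*(100*(-3)) = 132*(-300) = -39600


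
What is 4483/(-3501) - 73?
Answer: -260056/3501 ≈ -74.281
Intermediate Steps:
4483/(-3501) - 73 = 4483*(-1/3501) - 73 = -4483/3501 - 73 = -260056/3501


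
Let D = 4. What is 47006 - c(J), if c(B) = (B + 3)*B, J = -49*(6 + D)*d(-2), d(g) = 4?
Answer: -3788714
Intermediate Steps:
J = -1960 (J = -49*(6 + 4)*4 = -490*4 = -49*40 = -1960)
c(B) = B*(3 + B) (c(B) = (3 + B)*B = B*(3 + B))
47006 - c(J) = 47006 - (-1960)*(3 - 1960) = 47006 - (-1960)*(-1957) = 47006 - 1*3835720 = 47006 - 3835720 = -3788714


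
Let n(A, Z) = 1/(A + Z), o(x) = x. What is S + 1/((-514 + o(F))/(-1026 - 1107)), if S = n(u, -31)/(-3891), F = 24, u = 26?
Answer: 8299601/1906590 ≈ 4.3531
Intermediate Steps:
S = 1/19455 (S = 1/((26 - 31)*(-3891)) = -1/3891/(-5) = -⅕*(-1/3891) = 1/19455 ≈ 5.1401e-5)
S + 1/((-514 + o(F))/(-1026 - 1107)) = 1/19455 + 1/((-514 + 24)/(-1026 - 1107)) = 1/19455 + 1/(-490/(-2133)) = 1/19455 + 1/(-490*(-1/2133)) = 1/19455 + 1/(490/2133) = 1/19455 + 2133/490 = 8299601/1906590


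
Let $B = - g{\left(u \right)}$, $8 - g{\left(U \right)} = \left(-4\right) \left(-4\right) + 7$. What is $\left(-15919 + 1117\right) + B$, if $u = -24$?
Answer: $-14787$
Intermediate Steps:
$g{\left(U \right)} = -15$ ($g{\left(U \right)} = 8 - \left(\left(-4\right) \left(-4\right) + 7\right) = 8 - \left(16 + 7\right) = 8 - 23 = -15$)
$B = 15$ ($B = \left(-1\right) \left(-15\right) = 15$)
$\left(-15919 + 1117\right) + B = \left(-15919 + 1117\right) + 15 = -14802 + 15 = -14787$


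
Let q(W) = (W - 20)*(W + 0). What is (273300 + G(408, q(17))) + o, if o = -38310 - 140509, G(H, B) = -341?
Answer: 94140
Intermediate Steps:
q(W) = W*(-20 + W) (q(W) = (-20 + W)*W = W*(-20 + W))
o = -178819
(273300 + G(408, q(17))) + o = (273300 - 341) - 178819 = 272959 - 178819 = 94140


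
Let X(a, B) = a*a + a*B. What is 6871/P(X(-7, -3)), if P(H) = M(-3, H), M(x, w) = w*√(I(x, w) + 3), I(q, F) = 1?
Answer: 6871/140 ≈ 49.079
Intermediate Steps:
X(a, B) = a² + B*a
M(x, w) = 2*w (M(x, w) = w*√(1 + 3) = w*√4 = w*2 = 2*w)
P(H) = 2*H
6871/P(X(-7, -3)) = 6871/((2*(-7*(-3 - 7)))) = 6871/((2*(-7*(-10)))) = 6871/((2*70)) = 6871/140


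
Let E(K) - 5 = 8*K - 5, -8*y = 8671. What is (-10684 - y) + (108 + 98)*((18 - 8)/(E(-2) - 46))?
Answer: -2389071/248 ≈ -9633.3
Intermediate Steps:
y = -8671/8 (y = -1/8*8671 = -8671/8 ≈ -1083.9)
E(K) = 8*K (E(K) = 5 + (8*K - 5) = 5 + (-5 + 8*K) = 8*K)
(-10684 - y) + (108 + 98)*((18 - 8)/(E(-2) - 46)) = (-10684 - 1*(-8671/8)) + (108 + 98)*((18 - 8)/(8*(-2) - 46)) = (-10684 + 8671/8) + 206*(10/(-16 - 46)) = -76801/8 + 206*(10/(-62)) = -76801/8 + 206*(10*(-1/62)) = -76801/8 + 206*(-5/31) = -76801/8 - 1030/31 = -2389071/248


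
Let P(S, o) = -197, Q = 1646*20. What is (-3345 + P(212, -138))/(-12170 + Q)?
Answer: -1771/10375 ≈ -0.17070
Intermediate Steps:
Q = 32920
(-3345 + P(212, -138))/(-12170 + Q) = (-3345 - 197)/(-12170 + 32920) = -3542/20750 = -3542*1/20750 = -1771/10375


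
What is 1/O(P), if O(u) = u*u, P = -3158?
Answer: 1/9972964 ≈ 1.0027e-7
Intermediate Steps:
O(u) = u²
1/O(P) = 1/((-3158)²) = 1/9972964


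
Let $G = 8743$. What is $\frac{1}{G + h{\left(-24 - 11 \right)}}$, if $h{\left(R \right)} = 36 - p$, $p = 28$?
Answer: $\frac{1}{8751} \approx 0.00011427$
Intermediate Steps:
$h{\left(R \right)} = 8$ ($h{\left(R \right)} = 36 - 28 = 8$)
$\frac{1}{G + h{\left(-24 - 11 \right)}} = \frac{1}{8743 + 8} = \frac{1}{8751}$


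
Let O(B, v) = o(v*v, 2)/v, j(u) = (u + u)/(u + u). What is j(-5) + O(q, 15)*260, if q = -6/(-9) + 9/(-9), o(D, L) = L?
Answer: 107/3 ≈ 35.667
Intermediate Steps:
j(u) = 1 (j(u) = (2*u)/((2*u)) = (2*u)*(1/(2*u)) = 1)
q = -1/3 (q = -6*(-1/9) + 9*(-1/9) = 2/3 - 1 = -1/3 ≈ -0.33333)
O(B, v) = 2/v
j(-5) + O(q, 15)*260 = 1 + (2/15)*260 = 1 + 104/3 = 107/3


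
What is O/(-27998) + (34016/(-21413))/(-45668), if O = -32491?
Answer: 7943385027503/6844733243558 ≈ 1.1605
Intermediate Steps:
O/(-27998) + (34016/(-21413))/(-45668) = -32491/(-27998) + (34016/(-21413))/(-45668) = -32491*(-1/27998) + (34016*(-1/21413))*(-1/45668) = 32491/27998 - 34016/21413*(-1/45668) = 32491/27998 + 8504/244472221 = 7943385027503/6844733243558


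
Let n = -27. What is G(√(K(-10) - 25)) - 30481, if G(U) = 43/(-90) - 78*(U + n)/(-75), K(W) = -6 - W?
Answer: -13729301/450 + 26*I*√21/25 ≈ -30510.0 + 4.7659*I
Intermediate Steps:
G(U) = -12851/450 + 26*U/25 (G(U) = 43/(-90) - 78*(U - 27)/(-75) = 43*(-1/90) - 78*(-27 + U)*(-1/75) = -43/90 + (2106 - 78*U)*(-1/75) = -43/90 + (-702/25 + 26*U/25) = -12851/450 + 26*U/25)
G(√(K(-10) - 25)) - 30481 = (-12851/450 + 26*√((-6 - 1*(-10)) - 25)/25) - 30481 = (-12851/450 + 26*√((-6 + 10) - 25)/25) - 30481 = (-12851/450 + 26*√(4 - 25)/25) - 30481 = (-12851/450 + 26*√(-21)/25) - 30481 = (-12851/450 + 26*(I*√21)/25) - 30481 = (-12851/450 + 26*I*√21/25) - 30481 = -13729301/450 + 26*I*√21/25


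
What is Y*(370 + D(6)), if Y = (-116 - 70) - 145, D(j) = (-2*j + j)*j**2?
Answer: -50974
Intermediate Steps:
D(j) = -j**3 (D(j) = (-j)*j**2 = -j**3)
Y = -331 (Y = -186 - 145 = -331)
Y*(370 + D(6)) = -331*(370 - 1*6**3) = -331*(370 - 1*216) = -331*(370 - 216) = -331*154 = -50974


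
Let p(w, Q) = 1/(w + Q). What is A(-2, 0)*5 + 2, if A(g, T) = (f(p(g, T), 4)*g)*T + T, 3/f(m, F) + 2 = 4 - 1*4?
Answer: 2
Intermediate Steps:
p(w, Q) = 1/(Q + w)
f(m, F) = -3/2 (f(m, F) = 3/(-2 + (4 - 1*4)) = 3/(-2 + (4 - 4)) = 3/(-2 + 0) = 3/(-2) = 3*(-½) = -3/2)
A(g, T) = T - 3*T*g/2 (A(g, T) = (-3*g/2)*T + T = -3*T*g/2 + T = T - 3*T*g/2)
A(-2, 0)*5 + 2 = ((½)*0*(2 - 3*(-2)))*5 + 2 = ((½)*0*(2 + 6))*5 + 2 = ((½)*0*8)*5 + 2 = 0*5 + 2 = 0 + 2 = 2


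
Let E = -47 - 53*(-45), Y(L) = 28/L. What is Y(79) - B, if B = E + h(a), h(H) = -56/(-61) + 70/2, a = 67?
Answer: -11438203/4819 ≈ -2373.6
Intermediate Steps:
h(H) = 2191/61 (h(H) = -56*(-1/61) + 70*(½) = 56/61 + 35 = 2191/61)
E = 2338 (E = -47 + 2385 = 2338)
B = 144809/61 (B = 2338 + 2191/61 = 144809/61 ≈ 2373.9)
Y(79) - B = 28/79 - 1*144809/61 = 28*(1/79) - 144809/61 = 28/79 - 144809/61 = -11438203/4819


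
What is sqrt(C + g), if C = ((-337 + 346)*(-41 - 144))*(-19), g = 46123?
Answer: sqrt(77758) ≈ 278.85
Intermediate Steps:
C = 31635 (C = (9*(-185))*(-19) = -1665*(-19) = 31635)
sqrt(C + g) = sqrt(31635 + 46123) = sqrt(77758)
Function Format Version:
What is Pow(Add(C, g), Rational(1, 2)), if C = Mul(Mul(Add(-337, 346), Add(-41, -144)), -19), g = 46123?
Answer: Pow(77758, Rational(1, 2)) ≈ 278.85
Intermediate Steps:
C = 31635 (C = Mul(Mul(9, -185), -19) = Mul(-1665, -19) = 31635)
Pow(Add(C, g), Rational(1, 2)) = Pow(Add(31635, 46123), Rational(1, 2)) = Pow(77758, Rational(1, 2))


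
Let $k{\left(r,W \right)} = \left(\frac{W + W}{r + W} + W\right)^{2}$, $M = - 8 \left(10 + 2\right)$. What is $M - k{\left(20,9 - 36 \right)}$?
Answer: $- \frac{22929}{49} \approx -467.94$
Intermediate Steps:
$M = -96$ ($M = \left(-8\right) 12 = -96$)
$k{\left(r,W \right)} = \left(W + \frac{2 W}{W + r}\right)^{2}$ ($k{\left(r,W \right)} = \left(\frac{2 W}{W + r} + W\right)^{2} = \left(W + \frac{2 W}{W + r}\right)^{2}$)
$M - k{\left(20,9 - 36 \right)} = -96 - \frac{\left(9 - 36\right)^{2} \left(2 + \left(9 - 36\right) + 20\right)^{2}}{\left(\left(9 - 36\right) + 20\right)^{2}} = -96 - \frac{\left(-27\right)^{2} \left(2 - 27 + 20\right)^{2}}{\left(-27 + 20\right)^{2}} = -96 - \frac{729 \left(-5\right)^{2}}{49} = -96 - 729 \cdot \frac{1}{49} \cdot 25 = -96 - \frac{18225}{49} = - \frac{22929}{49}$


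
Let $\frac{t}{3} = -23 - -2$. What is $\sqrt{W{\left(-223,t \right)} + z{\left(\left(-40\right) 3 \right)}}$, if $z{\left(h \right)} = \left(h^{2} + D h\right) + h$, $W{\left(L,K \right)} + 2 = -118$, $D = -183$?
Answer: $2 \sqrt{9030} \approx 190.05$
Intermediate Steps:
$t = -63$ ($t = 3 \left(-23 - -2\right) = 3 \left(-23 + 2\right) = 3 \left(-21\right) = -63$)
$W{\left(L,K \right)} = -120$ ($W{\left(L,K \right)} = -2 - 118 = -120$)
$z{\left(h \right)} = h^{2} - 182 h$ ($z{\left(h \right)} = \left(h^{2} - 183 h\right) + h = h^{2} - 182 h$)
$\sqrt{W{\left(-223,t \right)} + z{\left(\left(-40\right) 3 \right)}} = \sqrt{-120 + \left(-40\right) 3 \left(-182 - 120\right)} = \sqrt{-120 - 120 \left(-182 - 120\right)} = \sqrt{-120 - -36240} = \sqrt{-120 + 36240} = \sqrt{36120} = 2 \sqrt{9030}$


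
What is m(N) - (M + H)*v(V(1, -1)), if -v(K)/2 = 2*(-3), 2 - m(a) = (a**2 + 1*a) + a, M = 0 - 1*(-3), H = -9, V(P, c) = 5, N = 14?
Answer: -150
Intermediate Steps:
M = 3 (M = 0 + 3 = 3)
m(a) = 2 - a**2 - 2*a (m(a) = 2 - ((a**2 + 1*a) + a) = 2 - ((a**2 + a) + a) = 2 - ((a + a**2) + a) = 2 - (a**2 + 2*a) = 2 + (-a**2 - 2*a) = 2 - a**2 - 2*a)
v(K) = 12 (v(K) = -4*(-3) = -2*(-6) = 12)
m(N) - (M + H)*v(V(1, -1)) = (2 - 1*14**2 - 2*14) - (3 - 9)*12 = (2 - 1*196 - 28) - (-6)*12 = (2 - 196 - 28) - 1*(-72) = -222 + 72 = -150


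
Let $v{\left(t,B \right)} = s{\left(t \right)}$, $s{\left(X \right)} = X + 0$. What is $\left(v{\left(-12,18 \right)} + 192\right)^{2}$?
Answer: $32400$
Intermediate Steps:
$s{\left(X \right)} = X$
$v{\left(t,B \right)} = t$
$\left(v{\left(-12,18 \right)} + 192\right)^{2} = \left(-12 + 192\right)^{2} = 180^{2} = 32400$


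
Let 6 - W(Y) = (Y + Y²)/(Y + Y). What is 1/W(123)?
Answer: -1/56 ≈ -0.017857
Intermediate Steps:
W(Y) = 6 - (Y + Y²)/(2*Y) (W(Y) = 6 - (Y + Y²)/(Y + Y) = 6 - (Y + Y²)/(2*Y))
1/W(123) = 1/(11/2 - ½*123) = 1/(11/2 - 123/2) = 1/(-56) = -1/56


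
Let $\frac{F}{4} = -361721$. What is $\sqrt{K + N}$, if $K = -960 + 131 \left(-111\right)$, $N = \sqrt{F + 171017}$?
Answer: $\sqrt{-15501 + 3 i \sqrt{141763}} \approx 4.5332 + 124.59 i$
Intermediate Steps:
$F = -1446884$ ($F = 4 \left(-361721\right) = -1446884$)
$N = 3 i \sqrt{141763}$ ($N = \sqrt{-1446884 + 171017} = \sqrt{-1275867} = 3 i \sqrt{141763} \approx 1129.5 i$)
$K = -15501$ ($K = -960 - 14541 = -15501$)
$\sqrt{K + N} = \sqrt{-15501 + 3 i \sqrt{141763}}$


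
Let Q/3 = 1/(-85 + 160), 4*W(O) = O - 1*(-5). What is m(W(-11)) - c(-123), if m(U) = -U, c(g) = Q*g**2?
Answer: -30183/50 ≈ -603.66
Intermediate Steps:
W(O) = 5/4 + O/4 (W(O) = (O - 1*(-5))/4 = (O + 5)/4 = (5 + O)/4 = 5/4 + O/4)
Q = 1/25 (Q = 3/(-85 + 160) = 3/75 = 3*(1/75) = 1/25 ≈ 0.040000)
c(g) = g**2/25
m(W(-11)) - c(-123) = -(5/4 + (1/4)*(-11)) - (-123)**2/25 = -(5/4 - 11/4) - 15129/25 = -1*(-3/2) - 1*15129/25 = 3/2 - 15129/25 = -30183/50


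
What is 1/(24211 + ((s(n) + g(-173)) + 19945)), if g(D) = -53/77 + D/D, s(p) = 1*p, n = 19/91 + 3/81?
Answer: 27027/1193419280 ≈ 2.2647e-5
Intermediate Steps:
n = 604/2457 (n = 19*(1/91) + 3*(1/81) = 19/91 + 1/27 = 604/2457 ≈ 0.24583)
s(p) = p
g(D) = 24/77 (g(D) = -53*1/77 + 1 = -53/77 + 1 = 24/77)
1/(24211 + ((s(n) + g(-173)) + 19945)) = 1/(24211 + ((604/2457 + 24/77) + 19945)) = 1/(24211 + (15068/27027 + 19945)) = 1/(24211 + 539068583/27027) = 1/(1193419280/27027) = 27027/1193419280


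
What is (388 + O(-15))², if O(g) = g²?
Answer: 375769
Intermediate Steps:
(388 + O(-15))² = (388 + (-15)²)² = (388 + 225)² = 613² = 375769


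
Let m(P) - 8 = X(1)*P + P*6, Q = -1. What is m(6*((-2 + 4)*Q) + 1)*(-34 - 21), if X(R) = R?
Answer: 3795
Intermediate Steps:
m(P) = 8 + 7*P (m(P) = 8 + (1*P + P*6) = 8 + (P + 6*P) = 8 + 7*P)
m(6*((-2 + 4)*Q) + 1)*(-34 - 21) = (8 + 7*(6*((-2 + 4)*(-1)) + 1))*(-34 - 21) = (8 + 7*(6*(2*(-1)) + 1))*(-55) = (8 + 7*(6*(-2) + 1))*(-55) = (8 + 7*(-12 + 1))*(-55) = (8 + 7*(-11))*(-55) = (8 - 77)*(-55) = -69*(-55) = 3795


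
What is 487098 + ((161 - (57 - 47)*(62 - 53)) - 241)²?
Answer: 515998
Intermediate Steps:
487098 + ((161 - (57 - 47)*(62 - 53)) - 241)² = 487098 + ((161 - 10*9) - 241)² = 487098 + ((161 - 1*90) - 241)² = 487098 + ((161 - 90) - 241)² = 487098 + (71 - 241)² = 487098 + (-170)² = 487098 + 28900 = 515998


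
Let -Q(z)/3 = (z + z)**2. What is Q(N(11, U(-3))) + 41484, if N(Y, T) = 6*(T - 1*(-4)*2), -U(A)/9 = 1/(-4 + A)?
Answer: 207516/49 ≈ 4235.0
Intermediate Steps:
U(A) = -9/(-4 + A)
N(Y, T) = 48 + 6*T (N(Y, T) = 6*(T + 4*2) = 6*(T + 8) = 6*(8 + T) = 48 + 6*T)
Q(z) = -12*z**2 (Q(z) = -3*(z + z)**2 = -3*4*z**2 = -12*z**2)
Q(N(11, U(-3))) + 41484 = -12*(48 + 6*(-9/(-4 - 3)))**2 + 41484 = -12*(48 + 6*(-9/(-7)))**2 + 41484 = -12*(48 + 6*(-9*(-1/7)))**2 + 41484 = -12*(48 + 6*(9/7))**2 + 41484 = -12*(48 + 54/7)**2 + 41484 = -12*(390/7)**2 + 41484 = -12*152100/49 + 41484 = -1825200/49 + 41484 = 207516/49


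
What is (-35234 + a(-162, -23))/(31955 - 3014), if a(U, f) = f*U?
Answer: -31508/28941 ≈ -1.0887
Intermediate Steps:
a(U, f) = U*f
(-35234 + a(-162, -23))/(31955 - 3014) = (-35234 - 162*(-23))/(31955 - 3014) = (-35234 + 3726)/28941 = -31508*1/28941 = -31508/28941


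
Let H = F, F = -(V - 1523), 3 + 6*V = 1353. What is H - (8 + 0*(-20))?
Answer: 1290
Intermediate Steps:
V = 225 (V = -½ + (⅙)*1353 = -½ + 451/2 = 225)
F = 1298 (F = -(225 - 1523) = -1*(-1298) = 1298)
H = 1298
H - (8 + 0*(-20)) = 1298 - (8 + 0*(-20)) = 1298 - (8 + 0) = 1298 - 1*8 = 1298 - 8 = 1290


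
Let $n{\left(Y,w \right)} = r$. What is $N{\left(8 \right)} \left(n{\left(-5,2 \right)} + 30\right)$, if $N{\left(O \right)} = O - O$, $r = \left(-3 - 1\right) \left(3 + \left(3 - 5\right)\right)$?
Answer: $0$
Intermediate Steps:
$r = -4$ ($r = - 4 \left(3 - 2\right) = \left(-4\right) 1 = -4$)
$n{\left(Y,w \right)} = -4$
$N{\left(O \right)} = 0$
$N{\left(8 \right)} \left(n{\left(-5,2 \right)} + 30\right) = 0 \left(-4 + 30\right) = 0 \cdot 26 = 0$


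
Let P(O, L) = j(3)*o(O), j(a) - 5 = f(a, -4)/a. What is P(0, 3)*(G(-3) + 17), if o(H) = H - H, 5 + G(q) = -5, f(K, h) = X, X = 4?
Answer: 0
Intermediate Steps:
f(K, h) = 4
G(q) = -10 (G(q) = -5 - 5 = -10)
o(H) = 0
j(a) = 5 + 4/a
P(O, L) = 0 (P(O, L) = (5 + 4/3)*0 = (19/3)*0 = 0)
P(0, 3)*(G(-3) + 17) = 0*(-10 + 17) = 0*7 = 0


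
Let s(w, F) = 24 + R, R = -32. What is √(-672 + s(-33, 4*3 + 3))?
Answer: 2*I*√170 ≈ 26.077*I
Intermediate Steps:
s(w, F) = -8 (s(w, F) = 24 - 32 = -8)
√(-672 + s(-33, 4*3 + 3)) = √(-672 - 8) = √(-680) = 2*I*√170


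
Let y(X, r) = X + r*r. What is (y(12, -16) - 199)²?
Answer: 4761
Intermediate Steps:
y(X, r) = X + r²
(y(12, -16) - 199)² = ((12 + (-16)²) - 199)² = ((12 + 256) - 199)² = (268 - 199)² = 69² = 4761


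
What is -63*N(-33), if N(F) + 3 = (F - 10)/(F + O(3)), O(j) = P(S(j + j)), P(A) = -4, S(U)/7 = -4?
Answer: 4284/37 ≈ 115.78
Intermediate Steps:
S(U) = -28 (S(U) = 7*(-4) = -28)
O(j) = -4
N(F) = -3 + (-10 + F)/(-4 + F) (N(F) = -3 + (F - 10)/(F - 4) = -3 + (-10 + F)/(-4 + F))
-63*N(-33) = -126*(1 - 1*(-33))/(-4 - 33) = -126*(1 + 33)/(-37) = -126*(-1)*34/37 = -63*(-68/37) = 4284/37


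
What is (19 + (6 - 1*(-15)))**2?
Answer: 1600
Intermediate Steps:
(19 + (6 - 1*(-15)))**2 = (19 + (6 + 15))**2 = (19 + 21)**2 = 40**2 = 1600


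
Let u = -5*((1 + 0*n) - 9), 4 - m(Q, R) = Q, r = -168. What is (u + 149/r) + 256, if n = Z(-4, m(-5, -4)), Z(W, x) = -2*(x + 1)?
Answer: 49579/168 ≈ 295.11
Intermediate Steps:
m(Q, R) = 4 - Q
Z(W, x) = -2 - 2*x (Z(W, x) = -2*(1 + x) = -2 - 2*x)
n = -20 (n = -2 - 2*(4 - 1*(-5)) = -2 - 2*(4 + 5) = -2 - 2*9 = -2 - 18 = -20)
u = 40 (u = -5*((1 + 0*(-20)) - 9) = -5*((1 + 0) - 9) = -5*(1 - 9) = -5*(-8) = 40)
(u + 149/r) + 256 = (40 + 149/(-168)) + 256 = (40 + 149*(-1/168)) + 256 = (40 - 149/168) + 256 = 6571/168 + 256 = 49579/168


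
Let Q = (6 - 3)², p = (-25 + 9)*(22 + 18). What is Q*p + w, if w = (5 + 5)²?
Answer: -5660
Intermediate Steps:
p = -640 (p = -16*40 = -640)
Q = 9 (Q = 3² = 9)
w = 100 (w = 10² = 100)
Q*p + w = 9*(-640) + 100 = -5760 + 100 = -5660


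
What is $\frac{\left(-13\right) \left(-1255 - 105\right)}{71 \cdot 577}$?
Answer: $\frac{17680}{40967} \approx 0.43157$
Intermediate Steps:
$\frac{\left(-13\right) \left(-1255 - 105\right)}{71 \cdot 577} = \frac{\left(-13\right) \left(-1360\right)}{40967} = 17680 \cdot \frac{1}{40967} = \frac{17680}{40967}$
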